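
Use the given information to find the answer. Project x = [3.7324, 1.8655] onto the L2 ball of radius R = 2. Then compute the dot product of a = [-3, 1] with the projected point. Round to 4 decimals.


Step 1: Compute ||x|| (intermediates to 6 decimals).
||x|| = sqrt(3.7324^2 + 1.8655^2) = 4.172637
Step 2: Project.
Since ||x|| > R, scale = R/||x|| = 2/4.172637 = 0.479313, proj(x) = scale * x
proj(x) = [1.788988, 0.894158]
Step 3: Dot product.
a^T * proj(x) = -3*1.788988 + 1*0.894158 = -4.4728


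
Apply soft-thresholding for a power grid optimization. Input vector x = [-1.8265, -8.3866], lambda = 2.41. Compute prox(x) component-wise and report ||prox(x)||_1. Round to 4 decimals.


Soft-thresholding with lambda = 2.41:
prox(-1.8265) = sign(-1.8265)*max(|-1.8265| - 2.41, 0) = 0.0
prox(-8.3866) = sign(-8.3866)*max(|-8.3866| - 2.41, 0) = -5.9766
prox(x) = [0.0, -5.9766]
||prox(x)||_1 = 0.0 + 5.9766 = 5.9766


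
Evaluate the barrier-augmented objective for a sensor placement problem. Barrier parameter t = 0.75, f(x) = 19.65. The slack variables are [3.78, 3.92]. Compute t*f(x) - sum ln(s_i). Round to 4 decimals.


Step 1: Compute log-barrier.
ln values: [1.3297, 1.3661]
phi = -(1.3297 + 1.3661) = -2.6958
Step 2: Compute augmented objective.
t*f(x) = 0.75*19.65 = 14.7375
Total = 14.7375 - 2.6958 = 12.0417


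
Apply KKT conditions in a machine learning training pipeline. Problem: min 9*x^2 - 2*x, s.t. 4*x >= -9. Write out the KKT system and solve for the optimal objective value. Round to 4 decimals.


Step 1: Try lambda = 0 (constraint inactive).
Stationarity: 2*9*x - 2 = 0
x* = 2/(2*9) = 1/9 = 0.1111 (rounded; the exact value 1/9 is used below)
Check constraint: 4*0.1111 = 0.4444 >= -9 -- satisfied.
Step 2: Compute optimal value.
f(x*) = 9*(1/9)^2 - 2*(1/9) = -0.1111


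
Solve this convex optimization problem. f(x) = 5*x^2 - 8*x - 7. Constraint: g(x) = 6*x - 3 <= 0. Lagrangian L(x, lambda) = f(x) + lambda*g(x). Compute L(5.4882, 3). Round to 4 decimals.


Step 1: Evaluate f(x).
f(5.4882) = 5*5.4882^2 - 8*5.4882 - 7 = 99.6961
Step 2: Evaluate g(x).
g(5.4882) = 6*5.4882 - 3 = 29.9292
Step 3: Compute Lagrangian.
L = 99.6961 + 3*29.9292 = 189.4837


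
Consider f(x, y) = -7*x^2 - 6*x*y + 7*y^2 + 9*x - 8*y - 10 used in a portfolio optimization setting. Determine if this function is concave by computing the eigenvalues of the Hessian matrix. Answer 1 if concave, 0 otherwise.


The Hessian of f(x,y) = -7*x^2 - 6*x*y + 7*y^2 + 9*x - 8*y - 10 is:
H = [[-14, -6], [-6, 14]]
Trace = -14 + 14 = 0
Determinant = -14*14 - (-6)^2 = -232
Discriminant = (0)^2 - 4*-232 = 928.0
Eigenvalues: lambda_1 = -15.2315, lambda_2 = 15.2315
The function is not concave.

0


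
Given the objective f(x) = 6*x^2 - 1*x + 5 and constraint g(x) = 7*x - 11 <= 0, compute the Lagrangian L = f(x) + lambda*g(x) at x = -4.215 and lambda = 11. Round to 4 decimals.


Step 1: Evaluate f(x).
f(-4.215) = 6*(-4.215)^2 - 1*(-4.215) + 5 = 115.8124
Step 2: Evaluate g(x).
g(-4.215) = 7*-4.215 - 11 = -40.505
Step 3: Compute Lagrangian.
L = 115.8124 + 11*-40.505 = -329.7427


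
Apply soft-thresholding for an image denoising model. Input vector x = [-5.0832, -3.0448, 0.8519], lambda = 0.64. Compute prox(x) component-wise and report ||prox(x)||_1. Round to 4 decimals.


Soft-thresholding with lambda = 0.64:
prox(-5.0832) = sign(-5.0832)*max(|-5.0832| - 0.64, 0) = -4.4432
prox(-3.0448) = sign(-3.0448)*max(|-3.0448| - 0.64, 0) = -2.4048
prox(0.8519) = sign(0.8519)*max(|0.8519| - 0.64, 0) = 0.2119
prox(x) = [-4.4432, -2.4048, 0.2119]
||prox(x)||_1 = 4.4432 + 2.4048 + 0.2119 = 7.0599


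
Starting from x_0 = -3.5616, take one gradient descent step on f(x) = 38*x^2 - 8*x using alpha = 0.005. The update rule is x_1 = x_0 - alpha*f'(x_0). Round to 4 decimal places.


We compute the gradient at x_0 and apply the update.
f'(x) = 76*x - 8
f'(-3.5616) = 76*-3.5616 - 8 = -278.6816
x_1 = -3.5616 - 0.005*-278.6816 = -2.1682


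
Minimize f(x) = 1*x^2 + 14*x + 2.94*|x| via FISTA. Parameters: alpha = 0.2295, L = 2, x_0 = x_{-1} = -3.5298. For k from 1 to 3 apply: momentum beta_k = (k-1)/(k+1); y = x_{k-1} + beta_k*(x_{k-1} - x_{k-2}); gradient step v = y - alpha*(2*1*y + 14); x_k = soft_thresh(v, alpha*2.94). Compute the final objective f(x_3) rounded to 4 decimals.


FISTA on f(x) = 1*x^2 + 14*x + 2.94*|x|
L = 2, alpha = 0.2295
Iteration 1: beta = 0.0, y = -3.5298 + 0.0*(-3.5298 + 3.5298) = -3.5298
  grad(y) = 6.9404, v = y - alpha*grad = -5.1226
  prox(v) = soft_thresh(-5.1226, 0.6747) = -4.4479
Iteration 2: beta = 0.3333, y = -4.4479 + 0.3333*(-4.4479 + 3.5298) = -4.7539
  grad(y) = 4.4922, v = y - alpha*grad = -5.7849
  prox(v) = soft_thresh(-5.7849, 0.6747) = -5.1101
Iteration 3: beta = 0.5, y = -5.1101 + 0.5*(-5.1101 + 4.4479) = -5.4413
  grad(y) = 3.1175, v = y - alpha*grad = -6.1567
  prox(v) = soft_thresh(-6.1567, 0.6747) = -5.482
f(x_3) = 1*(-5.482)^2 + 14*(-5.482) + 2.94*|-5.482| = -30.5786


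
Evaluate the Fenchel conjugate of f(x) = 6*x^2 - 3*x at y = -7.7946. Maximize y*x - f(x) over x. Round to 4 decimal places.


f*(y) = sup_x {y*x - a*x^2 - b*x} = sup_x {(y-b)*x - a*x^2}
FOC: (y - b) - 2a*x = 0 => x* = (y - b)/(2a)
x* = (-7.7946 + 3)/(2*6) = -0.3996
f*(-7.7946) = (y-b)^2/(4a) = (-7.7946 + 3)^2/(4*6)
= 22.9882/24 = 0.9578


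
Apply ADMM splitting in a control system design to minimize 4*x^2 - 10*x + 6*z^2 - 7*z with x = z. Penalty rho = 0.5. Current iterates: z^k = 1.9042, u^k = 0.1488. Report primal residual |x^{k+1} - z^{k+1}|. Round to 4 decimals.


ADMM iteration with rho = 0.5, z^k = 1.9042, u^k = 0.1488
Step 1: x-update.
Minimize 4*x^2 - 10*x + (0.5/2)*(x - 1.9042 + 0.1488)^2
FOC: (2*4 + 0.5)*x = 10 + 0.5*(1.9042 - 0.1488)
x^{k+1} = 1.2797
Step 2: z-update.
Minimize 6*z^2 - 7*z + (0.5/2)*(1.2797 - z + 0.1488)^2
FOC: (2*6 + 0.5)*z = 7 + 0.5*(1.2797 + 0.1488)
z^{k+1} = 0.6171
Step 3: u-update.
u^{k+1} = 0.1488 + 1.2797 - 0.6171 = 0.8114
Step 4: Primal residual = |1.2797 - 0.6171| = 0.6626


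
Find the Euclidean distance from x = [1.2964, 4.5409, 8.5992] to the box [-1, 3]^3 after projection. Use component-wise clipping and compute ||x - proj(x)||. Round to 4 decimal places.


Project each component onto [-1, 3].
clip(1.2964) = 1.2964, clip(4.5409) = 3.0, clip(8.5992) = 3.0
Projection = [1.2964, 3.0, 3.0]
Squared diffs: [0.0, 2.3744, 31.351]
Distance = sqrt(33.7254) = 5.8074


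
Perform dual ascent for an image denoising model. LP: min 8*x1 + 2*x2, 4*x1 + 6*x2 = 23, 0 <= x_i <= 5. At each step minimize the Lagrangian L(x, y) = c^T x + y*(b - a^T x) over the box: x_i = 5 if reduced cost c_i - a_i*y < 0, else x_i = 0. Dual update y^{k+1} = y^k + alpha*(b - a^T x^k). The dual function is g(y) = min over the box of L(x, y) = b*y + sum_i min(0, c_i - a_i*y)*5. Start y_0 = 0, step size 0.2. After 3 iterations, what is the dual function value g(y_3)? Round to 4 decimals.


Dual ascent for LP: min 8*x1 + 2*x2, 4*x1 + 6*x2 = 23, 0 <= x_i <= 5
Step 1: y^k = 0.0, reduced costs: (8.0, 2.0)
  x^k = (0.0, 0.0), subgradient = b - a^T x = 23.0
  y^{k+1} = 0.0 + 0.2*23.0 = 4.6
Step 2: y^k = 4.6, reduced costs: (-10.4, -25.6)
  x^k = (5.0, 5.0), subgradient = b - a^T x = -27.0
  y^{k+1} = 4.6 + 0.2*-27.0 = -0.8
Step 3: y^k = -0.8, reduced costs: (11.2, 6.8)
  x^k = (0.0, 0.0), subgradient = b - a^T x = 23.0
  y^{k+1} = -0.8 + 0.2*23.0 = 3.8
Dual objective at y_3 = 3.8: reduced costs (-7.2, -20.8), box minimizer x = (5.0, 5.0)
g(y_3) = b*y + (c1 - a1*y)*x1 + (c2 - a2*y)*x2 = 23*3.8 + (-7.2)*5.0 + (-20.8)*5.0 = 87.4 - 36.0 - 104.0 = -52.6


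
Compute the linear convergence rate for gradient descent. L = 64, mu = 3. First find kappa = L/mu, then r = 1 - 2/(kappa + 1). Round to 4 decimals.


Step 1: Compute the condition number.
kappa = L/mu = 64/3 = 21.3333
Step 2: Compute the convergence rate.
r = 1 - 2/(kappa + 1) = 1 - 2*mu/(L + mu) = (L - mu)/(L + mu) = 61/67 = 0.9104


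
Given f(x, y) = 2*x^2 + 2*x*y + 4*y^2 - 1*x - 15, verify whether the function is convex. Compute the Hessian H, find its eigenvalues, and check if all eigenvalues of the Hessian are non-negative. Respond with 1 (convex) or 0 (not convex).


The Hessian of f(x,y) = 2*x^2 + 2*x*y + 4*y^2 - 1*x - 15 is:
H = [[4, 2], [2, 8]]
Trace = 4 + 8 = 12
Determinant = 4*8 - (2)^2 = 28
Discriminant = (12)^2 - 4*28 = 32.0
Eigenvalues: lambda_1 = 3.1716, lambda_2 = 8.8284
The function is convex.

1


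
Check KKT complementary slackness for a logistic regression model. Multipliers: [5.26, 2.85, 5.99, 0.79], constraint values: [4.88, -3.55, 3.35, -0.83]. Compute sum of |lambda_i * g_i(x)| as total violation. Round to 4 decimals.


KKT complementary slackness check:
lambda_1 * g_1 = 5.26 * 4.88 = 25.6688
lambda_2 * g_2 = 2.85 * -3.55 = -10.1175
lambda_3 * g_3 = 5.99 * 3.35 = 20.0665
lambda_4 * g_4 = 0.79 * -0.83 = -0.6557
Total violation = 25.6688 + 10.1175 + 20.0665 + 0.6557 = 56.5085


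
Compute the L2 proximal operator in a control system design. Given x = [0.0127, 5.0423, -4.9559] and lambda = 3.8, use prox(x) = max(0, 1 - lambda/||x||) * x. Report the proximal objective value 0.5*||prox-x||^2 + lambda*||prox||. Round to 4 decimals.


Step 1: Compute ||x||.
||x|| = 7.0701
Step 2: Compute scaling factor.
scale = max(0, 1 - 3.8/7.0701) = 0.4625
Step 3: prox(x) = [0.0059, 2.3322, -2.2922]
||prox(x)|| = 3.2701
Step 4: Proximal objective.
0.5*||prox-x||^2 = 7.22
lambda*||prox|| = 12.4264
Total = 19.6463


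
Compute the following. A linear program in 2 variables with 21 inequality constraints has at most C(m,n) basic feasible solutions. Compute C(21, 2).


Each vertex corresponds to some choice of n active constraints out of m, so the number of vertices is at most C(m, n) = m! / (n!(m-n)!).
m = 21, n = 2
Numerator: 21 * 20
Denominator: 2! = 2
C(21, 2) = 210


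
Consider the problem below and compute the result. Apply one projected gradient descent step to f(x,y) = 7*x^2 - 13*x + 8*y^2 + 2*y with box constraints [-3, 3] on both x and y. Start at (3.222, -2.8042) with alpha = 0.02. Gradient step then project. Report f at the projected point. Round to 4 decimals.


Step 1: Compute gradient at (3.222, -2.8042).
grad_x = 2*7*3.222 - 13 = 32.108
grad_y = 2*8*-2.8042 + 2 = -42.8672
Step 2: Gradient step.
x_raw = 3.222 - 0.02*32.108 = 2.5798
y_raw = -2.8042 - 0.02*-42.8672 = -1.9469
Step 3: Project onto [-3, 3].
x_proj = clip(2.5798) = 2.5798
y_proj = clip(-1.9469) = -1.9469
Step 4: Evaluate f.
f(2.5798, -1.9469) = 39.4794


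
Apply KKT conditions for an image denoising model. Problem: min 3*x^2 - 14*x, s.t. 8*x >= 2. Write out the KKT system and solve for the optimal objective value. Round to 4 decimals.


Step 1: Try lambda = 0 (constraint inactive).
Stationarity: 2*3*x - 14 = 0
x* = 14/(2*3) = 7/3 = 2.3333 (rounded; the exact value 7/3 is used below)
Check constraint: 8*2.3333 = 18.6664 >= 2 -- satisfied.
Step 2: Compute optimal value.
f(x*) = 3*(7/3)^2 - 14*(7/3) = -16.3333


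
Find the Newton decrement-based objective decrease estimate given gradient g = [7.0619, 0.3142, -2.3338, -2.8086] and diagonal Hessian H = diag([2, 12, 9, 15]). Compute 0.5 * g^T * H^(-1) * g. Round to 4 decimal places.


Step 1: H is diagonal, so H^(-1) * g = [3.531, 0.0262, -0.2593, -0.1872].
Step 2: g^T H^(-1) g = sum_i g_i^2 / H_ii
  = (7.0619)^2/2 + (0.3142)^2/12 + (-2.3338)^2/9 + (-2.8086)^2/15
  = 24.9352 + 0.0082 + 0.6052 + 0.5259 = 26.0745
Step 3: Objective decrease = 0.5 * g^T H^(-1) g = 13.0373


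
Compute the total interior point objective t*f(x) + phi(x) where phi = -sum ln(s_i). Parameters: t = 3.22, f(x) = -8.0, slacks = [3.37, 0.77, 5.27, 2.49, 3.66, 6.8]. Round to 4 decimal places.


Step 1: Compute log-barrier.
ln values: [1.2149, -0.2614, 1.662, 0.9123, 1.2975, 1.9169]
phi = -(1.2149 - 0.2614 + 1.662 + 0.9123 + 1.2975 + 1.9169) = -6.7422
Step 2: Compute augmented objective.
t*f(x) = 3.22*-8.0 = -25.76
Total = -25.76 - 6.7422 = -32.5022


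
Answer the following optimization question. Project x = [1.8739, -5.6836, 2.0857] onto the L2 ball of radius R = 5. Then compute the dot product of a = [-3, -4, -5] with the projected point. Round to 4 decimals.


Step 1: Compute ||x|| (intermediates to 6 decimals).
||x|| = sqrt(1.8739^2 + (-5.6836)^2 + 2.0857^2) = 6.337583
Step 2: Project.
Since ||x|| > R, scale = R/||x|| = 5/6.337583 = 0.788944, proj(x) = scale * x
proj(x) = [1.478402, -4.484042, 1.645501]
Step 3: Dot product.
a^T * proj(x) = -3*1.478402 - 4*(-4.484042) - 5*1.645501 = 5.2735


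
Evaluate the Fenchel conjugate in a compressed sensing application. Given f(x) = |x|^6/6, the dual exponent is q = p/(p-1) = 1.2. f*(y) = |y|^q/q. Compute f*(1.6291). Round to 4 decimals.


The conjugate exponent q satisfies 1/p + 1/q = 1.
p = 6, so q = 6/(6 - 1) = 1.2
|y|^q = 1.6291^1.2 = 1.7961
f*(1.6291) = 1.7961 / 1.2 = 1.4968


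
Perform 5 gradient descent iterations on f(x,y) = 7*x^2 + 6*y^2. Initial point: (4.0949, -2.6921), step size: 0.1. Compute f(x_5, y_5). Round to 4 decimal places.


Gradient descent on f(x,y) = 7*x^2 + 6*y^2.
Starting point: (4.0949, -2.6921), alpha = 0.1
Step 1: grad_x = 2*7*4.0949 = 57.3286, grad_y = 2*6*-2.6921 = -32.3052
  x_1 = 4.0949 - 0.1*57.3286 = -1.638
  y_1 = -2.6921 - 0.1*-32.3052 = 0.5384
Step 2: grad_x = 2*7*-1.638 = -22.9314, grad_y = 2*6*0.5384 = 6.461
  x_2 = -1.638 - 0.1*-22.9314 = 0.6552
  y_2 = 0.5384 - 0.1*6.461 = -0.1077
Step 3: grad_x = 2*7*0.6552 = 9.1726, grad_y = 2*6*-0.1077 = -1.2922
  x_3 = 0.6552 - 0.1*9.1726 = -0.2621
  y_3 = -0.1077 - 0.1*-1.2922 = 0.0215
Step 4: grad_x = 2*7*-0.2621 = -3.669, grad_y = 2*6*0.0215 = 0.2584
  x_4 = -0.2621 - 0.1*-3.669 = 0.1048
  y_4 = 0.0215 - 0.1*0.2584 = -0.0043
Step 5: grad_x = 2*7*0.1048 = 1.4676, grad_y = 2*6*-0.0043 = -0.0517
  x_5 = 0.1048 - 0.1*1.4676 = -0.0419
  y_5 = -0.0043 - 0.1*-0.0517 = 0.0009
f(-0.0419, 0.0009) = 7*(-0.0419)^2 + 6*0.0009^2 = 0.0123


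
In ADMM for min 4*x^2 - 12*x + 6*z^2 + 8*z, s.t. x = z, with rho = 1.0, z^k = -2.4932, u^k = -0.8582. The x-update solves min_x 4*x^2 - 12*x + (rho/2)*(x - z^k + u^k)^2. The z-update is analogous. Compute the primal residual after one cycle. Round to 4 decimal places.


ADMM iteration with rho = 1.0, z^k = -2.4932, u^k = -0.8582
Step 1: x-update.
Minimize 4*x^2 - 12*x + (1.0/2)*(x + 2.4932 - 0.8582)^2
FOC: (2*4 + 1.0)*x = 12 + 1.0*(-2.4932 + 0.8582)
x^{k+1} = 1.1517
Step 2: z-update.
Minimize 6*z^2 + 8*z + (1.0/2)*(1.1517 - z - 0.8582)^2
FOC: (2*6 + 1.0)*z = -8 + 1.0*(1.1517 - 0.8582)
z^{k+1} = -0.5928
Step 3: u-update.
u^{k+1} = -0.8582 + 1.1517 + 0.5928 = 0.8863
Step 4: Primal residual = |1.1517 + 0.5928| = 1.7445


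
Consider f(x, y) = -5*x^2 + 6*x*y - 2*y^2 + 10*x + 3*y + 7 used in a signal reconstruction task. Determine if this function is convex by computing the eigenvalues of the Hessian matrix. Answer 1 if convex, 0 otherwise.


The Hessian of f(x,y) = -5*x^2 + 6*x*y - 2*y^2 + 10*x + 3*y + 7 is:
H = [[-10, 6], [6, -4]]
Trace = -10 - 4 = -14
Determinant = -10*-4 - (6)^2 = 4
Discriminant = (-14)^2 - 4*4 = 180.0
Eigenvalues: lambda_1 = -13.7082, lambda_2 = -0.2918
The function is not convex.

0


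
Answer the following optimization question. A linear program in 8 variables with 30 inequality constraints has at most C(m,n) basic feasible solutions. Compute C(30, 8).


Each vertex corresponds to some choice of n active constraints out of m, so the number of vertices is at most C(m, n) = m! / (n!(m-n)!).
m = 30, n = 8
Numerator: 30 * 29 * 28 * 27 * 26 * 25 * 24 * 23
Denominator: 8! = 40320
C(30, 8) = 5852925


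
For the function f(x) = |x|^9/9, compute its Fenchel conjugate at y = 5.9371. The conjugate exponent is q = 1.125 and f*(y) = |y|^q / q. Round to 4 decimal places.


The conjugate exponent q satisfies 1/p + 1/q = 1.
p = 9, so q = 9/(9 - 1) = 1.125
|y|^q = 5.9371^1.125 = 7.4177
f*(5.9371) = 7.4177 / 1.125 = 6.5935


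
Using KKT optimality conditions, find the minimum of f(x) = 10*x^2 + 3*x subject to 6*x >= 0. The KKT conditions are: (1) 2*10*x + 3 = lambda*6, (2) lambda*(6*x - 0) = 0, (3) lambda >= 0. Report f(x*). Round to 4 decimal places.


Step 1: Try lambda = 0 (constraint inactive).
x_unc = -3/(2*10) = -0.15
Check: 6*-0.15 = -0.9 < 0 -- violated!
Step 2: Constraint must be active: 6*x = 0
x* = 0/6 = 0.0
lambda = (2*10*0.0 + 3)/6 = 0.5
Step 3: Compute optimal value.
f(x*) = 10*0.0^2 + 3*0.0 = 0.0


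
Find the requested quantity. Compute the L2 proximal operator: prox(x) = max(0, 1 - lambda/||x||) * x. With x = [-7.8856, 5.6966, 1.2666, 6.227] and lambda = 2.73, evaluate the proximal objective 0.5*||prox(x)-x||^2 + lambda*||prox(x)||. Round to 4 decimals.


Step 1: Compute ||x||.
||x|| = 11.6195
Step 2: Compute scaling factor.
scale = max(0, 1 - 2.73/11.6195) = 0.7651
Step 3: prox(x) = [-6.0329, 4.3582, 0.969, 4.764]
||prox(x)|| = 8.8895
Step 4: Proximal objective.
0.5*||prox-x||^2 = 3.7265
lambda*||prox|| = 24.2683
Total = 27.9949


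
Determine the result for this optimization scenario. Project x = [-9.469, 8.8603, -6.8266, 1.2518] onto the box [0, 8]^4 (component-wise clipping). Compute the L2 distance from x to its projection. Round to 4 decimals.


Project each component onto [0, 8].
clip(-9.469) = 0.0, clip(8.8603) = 8.0, clip(-6.8266) = 0.0, clip(1.2518) = 1.2518
Projection = [0.0, 8.0, 0.0, 1.2518]
Squared diffs: [89.662, 0.7401, 46.6025, 0.0]
Distance = sqrt(137.0046) = 11.7049


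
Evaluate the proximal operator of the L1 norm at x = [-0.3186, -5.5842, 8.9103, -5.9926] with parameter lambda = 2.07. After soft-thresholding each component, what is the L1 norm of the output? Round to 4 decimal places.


Soft-thresholding with lambda = 2.07:
prox(-0.3186) = sign(-0.3186)*max(|-0.3186| - 2.07, 0) = 0.0
prox(-5.5842) = sign(-5.5842)*max(|-5.5842| - 2.07, 0) = -3.5142
prox(8.9103) = sign(8.9103)*max(|8.9103| - 2.07, 0) = 6.8403
prox(-5.9926) = sign(-5.9926)*max(|-5.9926| - 2.07, 0) = -3.9226
prox(x) = [0.0, -3.5142, 6.8403, -3.9226]
||prox(x)||_1 = 0.0 + 3.5142 + 6.8403 + 3.9226 = 14.2771


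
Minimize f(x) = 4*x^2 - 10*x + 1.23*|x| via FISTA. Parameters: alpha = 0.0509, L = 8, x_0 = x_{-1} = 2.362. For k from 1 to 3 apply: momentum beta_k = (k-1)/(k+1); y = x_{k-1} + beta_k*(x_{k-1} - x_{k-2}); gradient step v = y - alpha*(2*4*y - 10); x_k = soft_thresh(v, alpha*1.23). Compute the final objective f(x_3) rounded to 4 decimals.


FISTA on f(x) = 4*x^2 - 10*x + 1.23*|x|
L = 8, alpha = 0.0509
Iteration 1: beta = 0.0, y = 2.362 + 0.0*(2.362 - 2.362) = 2.362
  grad(y) = 8.896, v = y - alpha*grad = 1.9092
  prox(v) = soft_thresh(1.9092, 0.0626) = 1.8466
Iteration 2: beta = 0.3333, y = 1.8466 + 0.3333*(1.8466 - 2.362) = 1.6748
  grad(y) = 3.3983, v = y - alpha*grad = 1.5018
  prox(v) = soft_thresh(1.5018, 0.0626) = 1.4392
Iteration 3: beta = 0.5, y = 1.4392 + 0.5*(1.4392 - 1.8466) = 1.2355
  grad(y) = -0.1159, v = y - alpha*grad = 1.2414
  prox(v) = soft_thresh(1.2414, 0.0626) = 1.1788
f(x_3) = 4*1.1788^2 - 10*1.1788 + 1.23*|1.1788| = -4.7798


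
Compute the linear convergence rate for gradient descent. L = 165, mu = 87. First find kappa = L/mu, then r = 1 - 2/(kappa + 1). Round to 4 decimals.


Step 1: Compute the condition number.
kappa = L/mu = 165/87 = 1.8966
Step 2: Compute the convergence rate.
r = 1 - 2/(kappa + 1) = 1 - 2*mu/(L + mu) = (L - mu)/(L + mu) = 78/252 = 0.3095


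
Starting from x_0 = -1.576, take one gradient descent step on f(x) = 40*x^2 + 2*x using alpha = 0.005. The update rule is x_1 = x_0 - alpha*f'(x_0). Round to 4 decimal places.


We compute the gradient at x_0 and apply the update.
f'(x) = 80*x + 2
f'(-1.576) = 80*-1.576 + 2 = -124.08
x_1 = -1.576 - 0.005*-124.08 = -0.9556


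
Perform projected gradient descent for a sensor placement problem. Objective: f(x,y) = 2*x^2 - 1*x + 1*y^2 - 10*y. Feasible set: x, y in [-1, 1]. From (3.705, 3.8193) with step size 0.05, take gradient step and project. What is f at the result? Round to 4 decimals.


Step 1: Compute gradient at (3.705, 3.8193).
grad_x = 2*2*3.705 - 1 = 13.82
grad_y = 2*1*3.8193 - 10 = -2.3614
Step 2: Gradient step.
x_raw = 3.705 - 0.05*13.82 = 3.014
y_raw = 3.8193 - 0.05*-2.3614 = 3.9374
Step 3: Project onto [-1, 1].
x_proj = clip(3.014) = 1.0
y_proj = clip(3.9374) = 1.0
Step 4: Evaluate f.
f(1.0, 1.0) = -8.0


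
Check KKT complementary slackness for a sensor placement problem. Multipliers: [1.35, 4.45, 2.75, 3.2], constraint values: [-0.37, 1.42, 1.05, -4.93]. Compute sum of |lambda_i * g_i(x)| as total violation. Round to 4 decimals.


KKT complementary slackness check:
lambda_1 * g_1 = 1.35 * -0.37 = -0.4995
lambda_2 * g_2 = 4.45 * 1.42 = 6.319
lambda_3 * g_3 = 2.75 * 1.05 = 2.8875
lambda_4 * g_4 = 3.2 * -4.93 = -15.776
Total violation = 0.4995 + 6.319 + 2.8875 + 15.776 = 25.482


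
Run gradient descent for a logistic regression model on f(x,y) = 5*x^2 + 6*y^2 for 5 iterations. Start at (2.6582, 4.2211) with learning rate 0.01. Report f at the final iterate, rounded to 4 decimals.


Gradient descent on f(x,y) = 5*x^2 + 6*y^2.
Starting point: (2.6582, 4.2211), alpha = 0.01
Step 1: grad_x = 2*5*2.6582 = 26.582, grad_y = 2*6*4.2211 = 50.6532
  x_1 = 2.6582 - 0.01*26.582 = 2.3924
  y_1 = 4.2211 - 0.01*50.6532 = 3.7146
Step 2: grad_x = 2*5*2.3924 = 23.9238, grad_y = 2*6*3.7146 = 44.5748
  x_2 = 2.3924 - 0.01*23.9238 = 2.1531
  y_2 = 3.7146 - 0.01*44.5748 = 3.2688
Step 3: grad_x = 2*5*2.1531 = 21.5314, grad_y = 2*6*3.2688 = 39.2258
  x_3 = 2.1531 - 0.01*21.5314 = 1.9378
  y_3 = 3.2688 - 0.01*39.2258 = 2.8766
Step 4: grad_x = 2*5*1.9378 = 19.3783, grad_y = 2*6*2.8766 = 34.5187
  x_4 = 1.9378 - 0.01*19.3783 = 1.744
  y_4 = 2.8766 - 0.01*34.5187 = 2.5314
Step 5: grad_x = 2*5*1.744 = 17.4405, grad_y = 2*6*2.5314 = 30.3765
  x_5 = 1.744 - 0.01*17.4405 = 1.5696
  y_5 = 2.5314 - 0.01*30.3765 = 2.2276
f(1.5696, 2.2276) = 5*1.5696^2 + 6*2.2276^2 = 42.0923


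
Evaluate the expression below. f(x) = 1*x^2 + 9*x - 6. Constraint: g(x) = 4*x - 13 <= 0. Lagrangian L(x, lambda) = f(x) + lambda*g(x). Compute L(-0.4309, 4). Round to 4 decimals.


Step 1: Evaluate f(x).
f(-0.4309) = 1*(-0.4309)^2 + 9*(-0.4309) - 6 = -9.6924
Step 2: Evaluate g(x).
g(-0.4309) = 4*-0.4309 - 13 = -14.7236
Step 3: Compute Lagrangian.
L = -9.6924 + 4*-14.7236 = -68.5868


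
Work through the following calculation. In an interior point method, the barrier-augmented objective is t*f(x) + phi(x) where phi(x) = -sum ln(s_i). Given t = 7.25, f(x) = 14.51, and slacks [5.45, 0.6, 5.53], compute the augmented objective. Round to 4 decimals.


Step 1: Compute log-barrier.
ln values: [1.6956, -0.5108, 1.7102]
phi = -(1.6956 - 0.5108 + 1.7102) = -2.895
Step 2: Compute augmented objective.
t*f(x) = 7.25*14.51 = 105.1975
Total = 105.1975 - 2.895 = 102.3025


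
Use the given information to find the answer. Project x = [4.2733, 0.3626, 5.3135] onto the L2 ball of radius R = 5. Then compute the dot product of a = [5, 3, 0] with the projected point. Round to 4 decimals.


Step 1: Compute ||x|| (intermediates to 6 decimals).
||x|| = sqrt(4.2733^2 + 0.3626^2 + 5.3135^2) = 6.828313
Step 2: Project.
Since ||x|| > R, scale = R/||x|| = 5/6.828313 = 0.732245, proj(x) = scale * x
proj(x) = [3.129103, 0.265512, 3.890784]
Step 3: Dot product.
a^T * proj(x) = 5*3.129103 + 3*0.265512 + 0*3.890784 = 16.4421


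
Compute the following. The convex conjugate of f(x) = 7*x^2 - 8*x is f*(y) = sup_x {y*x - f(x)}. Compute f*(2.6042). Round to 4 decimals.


f*(y) = sup_x {y*x - a*x^2 - b*x} = sup_x {(y-b)*x - a*x^2}
FOC: (y - b) - 2a*x = 0 => x* = (y - b)/(2a)
x* = (2.6042 + 8)/(2*7) = 0.7574
f*(2.6042) = (y-b)^2/(4a) = (2.6042 + 8)^2/(4*7)
= 112.4491/28 = 4.016


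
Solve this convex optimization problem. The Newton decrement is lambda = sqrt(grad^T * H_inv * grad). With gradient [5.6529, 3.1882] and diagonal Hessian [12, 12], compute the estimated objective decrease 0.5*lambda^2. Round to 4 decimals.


Step 1: H is diagonal, so H^(-1) * g = [0.4711, 0.2657].
Step 2: g^T H^(-1) g = sum_i g_i^2 / H_ii
  = (5.6529)^2/12 + (3.1882)^2/12
  = 2.6629 + 0.8471 = 3.51
Step 3: Objective decrease = 0.5 * g^T H^(-1) g = 1.755


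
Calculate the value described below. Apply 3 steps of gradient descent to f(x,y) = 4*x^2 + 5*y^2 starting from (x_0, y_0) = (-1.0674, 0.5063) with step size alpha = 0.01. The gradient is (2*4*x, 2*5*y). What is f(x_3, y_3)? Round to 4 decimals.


Gradient descent on f(x,y) = 4*x^2 + 5*y^2.
Starting point: (-1.0674, 0.5063), alpha = 0.01
Step 1: grad_x = 2*4*-1.0674 = -8.5392, grad_y = 2*5*0.5063 = 5.063
  x_1 = -1.0674 - 0.01*-8.5392 = -0.982
  y_1 = 0.5063 - 0.01*5.063 = 0.4557
Step 2: grad_x = 2*4*-0.982 = -7.8561, grad_y = 2*5*0.4557 = 4.5567
  x_2 = -0.982 - 0.01*-7.8561 = -0.9034
  y_2 = 0.4557 - 0.01*4.5567 = 0.4101
Step 3: grad_x = 2*4*-0.9034 = -7.2276, grad_y = 2*5*0.4101 = 4.101
  x_3 = -0.9034 - 0.01*-7.2276 = -0.8312
  y_3 = 0.4101 - 0.01*4.101 = 0.3691
f(-0.8312, 0.3691) = 4*(-0.8312)^2 + 5*0.3691^2 = 3.4445


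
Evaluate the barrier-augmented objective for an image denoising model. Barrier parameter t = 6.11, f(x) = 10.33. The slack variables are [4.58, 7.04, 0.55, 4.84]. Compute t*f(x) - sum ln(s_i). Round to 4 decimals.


Step 1: Compute log-barrier.
ln values: [1.5217, 1.9516, -0.5978, 1.5769]
phi = -(1.5217 + 1.9516 - 0.5978 + 1.5769) = -4.4524
Step 2: Compute augmented objective.
t*f(x) = 6.11*10.33 = 63.1163
Total = 63.1163 - 4.4524 = 58.6639


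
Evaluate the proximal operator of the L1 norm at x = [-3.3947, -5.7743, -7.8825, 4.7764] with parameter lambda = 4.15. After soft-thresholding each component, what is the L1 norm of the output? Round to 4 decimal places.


Soft-thresholding with lambda = 4.15:
prox(-3.3947) = sign(-3.3947)*max(|-3.3947| - 4.15, 0) = 0.0
prox(-5.7743) = sign(-5.7743)*max(|-5.7743| - 4.15, 0) = -1.6243
prox(-7.8825) = sign(-7.8825)*max(|-7.8825| - 4.15, 0) = -3.7325
prox(4.7764) = sign(4.7764)*max(|4.7764| - 4.15, 0) = 0.6264
prox(x) = [0.0, -1.6243, -3.7325, 0.6264]
||prox(x)||_1 = 0.0 + 1.6243 + 3.7325 + 0.6264 = 5.9832


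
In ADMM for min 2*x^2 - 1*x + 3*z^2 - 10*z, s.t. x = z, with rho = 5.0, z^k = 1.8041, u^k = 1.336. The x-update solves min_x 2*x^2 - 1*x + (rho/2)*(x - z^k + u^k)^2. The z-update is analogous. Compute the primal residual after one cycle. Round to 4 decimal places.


ADMM iteration with rho = 5.0, z^k = 1.8041, u^k = 1.336
Step 1: x-update.
Minimize 2*x^2 - 1*x + (5.0/2)*(x - 1.8041 + 1.336)^2
FOC: (2*2 + 5.0)*x = 1 + 5.0*(1.8041 - 1.336)
x^{k+1} = 0.3712
Step 2: z-update.
Minimize 3*z^2 - 10*z + (5.0/2)*(0.3712 - z + 1.336)^2
FOC: (2*3 + 5.0)*z = 10 + 5.0*(0.3712 + 1.336)
z^{k+1} = 1.6851
Step 3: u-update.
u^{k+1} = 1.336 + 0.3712 - 1.6851 = 0.0221
Step 4: Primal residual = |0.3712 - 1.6851| = 1.3139


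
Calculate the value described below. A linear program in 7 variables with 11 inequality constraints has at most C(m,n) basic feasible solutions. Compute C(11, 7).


Each vertex corresponds to some choice of n active constraints out of m, so the number of vertices is at most C(m, n) = m! / (n!(m-n)!).
m = 11, n = 7
Numerator: 11 * 10 * 9 * 8 * 7 * 6 * 5
Denominator: 7! = 5040
C(11, 7) = 330


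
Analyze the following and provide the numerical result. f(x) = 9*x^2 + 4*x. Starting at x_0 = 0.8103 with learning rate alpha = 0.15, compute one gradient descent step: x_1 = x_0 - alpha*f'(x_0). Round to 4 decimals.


We compute the gradient at x_0 and apply the update.
f'(x) = 18*x + 4
f'(0.8103) = 18*0.8103 + 4 = 18.5854
x_1 = 0.8103 - 0.15*18.5854 = -1.9775


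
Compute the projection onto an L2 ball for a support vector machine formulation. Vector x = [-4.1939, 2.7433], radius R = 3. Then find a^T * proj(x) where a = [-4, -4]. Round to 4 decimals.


Step 1: Compute ||x|| (intermediates to 6 decimals).
||x|| = sqrt((-4.1939)^2 + 2.7433^2) = 5.011436
Step 2: Project.
Since ||x|| > R, scale = R/||x|| = 3/5.011436 = 0.598631, proj(x) = scale * x
proj(x) = [-2.510599, 1.642224]
Step 3: Dot product.
a^T * proj(x) = -4*(-2.510599) - 4*1.642224 = 3.4735


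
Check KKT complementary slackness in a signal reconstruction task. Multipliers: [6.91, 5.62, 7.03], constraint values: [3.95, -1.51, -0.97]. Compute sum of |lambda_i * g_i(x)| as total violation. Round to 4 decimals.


KKT complementary slackness check:
lambda_1 * g_1 = 6.91 * 3.95 = 27.2945
lambda_2 * g_2 = 5.62 * -1.51 = -8.4862
lambda_3 * g_3 = 7.03 * -0.97 = -6.8191
Total violation = 27.2945 + 8.4862 + 6.8191 = 42.5998


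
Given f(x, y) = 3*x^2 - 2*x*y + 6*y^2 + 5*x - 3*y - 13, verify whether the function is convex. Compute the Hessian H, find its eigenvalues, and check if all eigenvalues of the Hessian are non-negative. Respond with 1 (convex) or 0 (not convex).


The Hessian of f(x,y) = 3*x^2 - 2*x*y + 6*y^2 + 5*x - 3*y - 13 is:
H = [[6, -2], [-2, 12]]
Trace = 6 + 12 = 18
Determinant = 6*12 - (-2)^2 = 68
Discriminant = (18)^2 - 4*68 = 52.0
Eigenvalues: lambda_1 = 5.3944, lambda_2 = 12.6056
The function is convex.

1


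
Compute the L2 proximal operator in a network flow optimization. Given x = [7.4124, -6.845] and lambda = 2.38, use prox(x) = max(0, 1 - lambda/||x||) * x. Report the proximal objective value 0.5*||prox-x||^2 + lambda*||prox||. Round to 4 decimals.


Step 1: Compute ||x||.
||x|| = 10.0895
Step 2: Compute scaling factor.
scale = max(0, 1 - 2.38/10.0895) = 0.7641
Step 3: prox(x) = [5.6639, -5.2303]
||prox(x)|| = 7.7095
Step 4: Proximal objective.
0.5*||prox-x||^2 = 2.8322
lambda*||prox|| = 18.3486
Total = 21.1808


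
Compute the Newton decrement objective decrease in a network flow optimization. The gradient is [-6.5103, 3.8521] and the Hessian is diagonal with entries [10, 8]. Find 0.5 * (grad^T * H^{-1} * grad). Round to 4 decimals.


Step 1: H is diagonal, so H^(-1) * g = [-0.651, 0.4815].
Step 2: g^T H^(-1) g = sum_i g_i^2 / H_ii
  = (-6.5103)^2/10 + (3.8521)^2/8
  = 4.2384 + 1.8548 = 6.0932
Step 3: Objective decrease = 0.5 * g^T H^(-1) g = 3.0466


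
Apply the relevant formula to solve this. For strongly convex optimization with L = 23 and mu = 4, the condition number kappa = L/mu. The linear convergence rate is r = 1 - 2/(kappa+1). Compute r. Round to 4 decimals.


Step 1: Compute the condition number.
kappa = L/mu = 23/4 = 5.75
Step 2: Compute the convergence rate.
r = 1 - 2/(kappa + 1) = 1 - 2*mu/(L + mu) = (L - mu)/(L + mu) = 19/27 = 0.7037


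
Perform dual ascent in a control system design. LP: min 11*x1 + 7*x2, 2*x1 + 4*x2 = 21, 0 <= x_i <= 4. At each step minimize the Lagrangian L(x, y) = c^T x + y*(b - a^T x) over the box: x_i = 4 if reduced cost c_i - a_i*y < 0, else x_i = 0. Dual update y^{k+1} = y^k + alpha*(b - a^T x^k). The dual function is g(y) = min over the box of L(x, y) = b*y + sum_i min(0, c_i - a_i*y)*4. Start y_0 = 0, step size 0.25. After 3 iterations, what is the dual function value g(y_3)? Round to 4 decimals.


Dual ascent for LP: min 11*x1 + 7*x2, 2*x1 + 4*x2 = 21, 0 <= x_i <= 4
Step 1: y^k = 0.0, reduced costs: (11.0, 7.0)
  x^k = (0.0, 0.0), subgradient = b - a^T x = 21.0
  y^{k+1} = 0.0 + 0.25*21.0 = 5.25
Step 2: y^k = 5.25, reduced costs: (0.5, -14.0)
  x^k = (0.0, 4.0), subgradient = b - a^T x = 5.0
  y^{k+1} = 5.25 + 0.25*5.0 = 6.5
Step 3: y^k = 6.5, reduced costs: (-2.0, -19.0)
  x^k = (4.0, 4.0), subgradient = b - a^T x = -3.0
  y^{k+1} = 6.5 + 0.25*-3.0 = 5.75
Dual objective at y_3 = 5.75: reduced costs (-0.5, -16.0), box minimizer x = (4.0, 4.0)
g(y_3) = b*y + (c1 - a1*y)*x1 + (c2 - a2*y)*x2 = 21*5.75 + (-0.5)*4.0 + (-16.0)*4.0 = 120.75 - 2.0 - 64.0 = 54.75


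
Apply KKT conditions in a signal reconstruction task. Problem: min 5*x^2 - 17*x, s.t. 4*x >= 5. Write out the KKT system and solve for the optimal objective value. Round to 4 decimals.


Step 1: Try lambda = 0 (constraint inactive).
Stationarity: 2*5*x - 17 = 0
x* = 17/(2*5) = 1.7
Check constraint: 4*1.7 = 6.8 >= 5 -- satisfied.
Step 2: Compute optimal value.
f(x*) = 5*1.7^2 - 17*1.7 = -14.45


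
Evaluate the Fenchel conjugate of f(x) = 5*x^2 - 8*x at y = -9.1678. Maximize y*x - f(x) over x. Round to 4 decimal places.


f*(y) = sup_x {y*x - a*x^2 - b*x} = sup_x {(y-b)*x - a*x^2}
FOC: (y - b) - 2a*x = 0 => x* = (y - b)/(2a)
x* = (-9.1678 + 8)/(2*5) = -0.1168
f*(-9.1678) = (y-b)^2/(4a) = (-9.1678 + 8)^2/(4*5)
= 1.3638/20 = 0.0682


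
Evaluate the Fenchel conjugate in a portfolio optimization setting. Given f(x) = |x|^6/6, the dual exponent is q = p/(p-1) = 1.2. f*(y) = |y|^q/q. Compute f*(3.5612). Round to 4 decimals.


The conjugate exponent q satisfies 1/p + 1/q = 1.
p = 6, so q = 6/(6 - 1) = 1.2
|y|^q = 3.5612^1.2 = 4.5911
f*(3.5612) = 4.5911 / 1.2 = 3.8259


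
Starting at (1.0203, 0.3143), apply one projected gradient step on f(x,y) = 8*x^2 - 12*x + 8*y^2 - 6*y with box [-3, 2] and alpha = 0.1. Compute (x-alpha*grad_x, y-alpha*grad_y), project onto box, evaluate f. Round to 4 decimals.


Step 1: Compute gradient at (1.0203, 0.3143).
grad_x = 2*8*1.0203 - 12 = 4.3248
grad_y = 2*8*0.3143 - 6 = -0.9712
Step 2: Gradient step.
x_raw = 1.0203 - 0.1*4.3248 = 0.5878
y_raw = 0.3143 - 0.1*-0.9712 = 0.4114
Step 3: Project onto [-3, 2].
x_proj = clip(0.5878) = 0.5878
y_proj = clip(0.4114) = 0.4114
Step 4: Evaluate f.
f(0.5878, 0.4114) = -5.404


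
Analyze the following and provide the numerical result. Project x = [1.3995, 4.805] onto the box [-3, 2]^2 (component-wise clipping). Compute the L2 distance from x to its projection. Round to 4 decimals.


Project each component onto [-3, 2].
clip(1.3995) = 1.3995, clip(4.805) = 2.0
Projection = [1.3995, 2.0]
Squared diffs: [0.0, 7.868]
Distance = sqrt(7.868) = 2.805


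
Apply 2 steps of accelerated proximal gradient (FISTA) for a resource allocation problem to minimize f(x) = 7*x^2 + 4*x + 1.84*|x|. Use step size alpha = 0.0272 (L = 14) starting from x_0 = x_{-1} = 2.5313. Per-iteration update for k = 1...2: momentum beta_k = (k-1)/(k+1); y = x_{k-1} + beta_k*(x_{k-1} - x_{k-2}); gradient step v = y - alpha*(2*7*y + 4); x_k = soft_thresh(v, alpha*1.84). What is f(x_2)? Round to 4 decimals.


FISTA on f(x) = 7*x^2 + 4*x + 1.84*|x|
L = 14, alpha = 0.0272
Iteration 1: beta = 0.0, y = 2.5313 + 0.0*(2.5313 - 2.5313) = 2.5313
  grad(y) = 39.4382, v = y - alpha*grad = 1.4586
  prox(v) = soft_thresh(1.4586, 0.05) = 1.4085
Iteration 2: beta = 0.3333, y = 1.4085 + 0.3333*(1.4085 - 2.5313) = 1.0343
  grad(y) = 18.4799, v = y - alpha*grad = 0.5316
  prox(v) = soft_thresh(0.5316, 0.05) = 0.4816
f(x_2) = 7*0.4816^2 + 4*0.4816 + 1.84*|0.4816| = 4.4358


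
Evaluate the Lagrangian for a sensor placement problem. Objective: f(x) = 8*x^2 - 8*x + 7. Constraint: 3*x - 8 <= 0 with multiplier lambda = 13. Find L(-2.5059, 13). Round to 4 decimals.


Step 1: Evaluate f(x).
f(-2.5059) = 8*(-2.5059)^2 - 8*(-2.5059) + 7 = 77.2835
Step 2: Evaluate g(x).
g(-2.5059) = 3*-2.5059 - 8 = -15.5177
Step 3: Compute Lagrangian.
L = 77.2835 + 13*-15.5177 = -124.4466


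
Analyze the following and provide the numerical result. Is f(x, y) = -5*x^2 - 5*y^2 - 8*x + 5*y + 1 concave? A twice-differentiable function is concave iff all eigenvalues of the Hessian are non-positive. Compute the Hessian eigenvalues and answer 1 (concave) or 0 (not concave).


The Hessian of f(x,y) = -5*x^2 - 5*y^2 - 8*x + 5*y + 1 is:
H = [[-10, 0], [0, -10]]
Trace = -10 - 10 = -20
Determinant = -10*-10 - (0)^2 = 100
Discriminant = (-20)^2 - 4*100 = 0.0
Eigenvalues: lambda_1 = -10.0, lambda_2 = -10.0
The function is concave.

1


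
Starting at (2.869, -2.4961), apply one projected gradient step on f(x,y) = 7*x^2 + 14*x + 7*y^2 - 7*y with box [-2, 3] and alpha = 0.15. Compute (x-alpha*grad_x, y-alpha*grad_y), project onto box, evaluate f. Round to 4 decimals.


Step 1: Compute gradient at (2.869, -2.4961).
grad_x = 2*7*2.869 + 14 = 54.166
grad_y = 2*7*-2.4961 - 7 = -41.9454
Step 2: Gradient step.
x_raw = 2.869 - 0.15*54.166 = -5.2559
y_raw = -2.4961 - 0.15*-41.9454 = 3.7957
Step 3: Project onto [-2, 3].
x_proj = clip(-5.2559) = -2.0
y_proj = clip(3.7957) = 3.0
Step 4: Evaluate f.
f(-2.0, 3.0) = 42.0


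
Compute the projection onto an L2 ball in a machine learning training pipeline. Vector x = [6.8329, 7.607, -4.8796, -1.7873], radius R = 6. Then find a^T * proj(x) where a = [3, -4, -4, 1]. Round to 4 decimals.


Step 1: Compute ||x|| (intermediates to 6 decimals).
||x|| = sqrt(6.8329^2 + 7.607^2 + (-4.8796)^2 + (-1.7873)^2) = 11.469957
Step 2: Project.
Since ||x|| > R, scale = R/||x|| = 6/11.469957 = 0.523106, proj(x) = scale * x
proj(x) = [3.574331, 3.979267, -2.552548, -0.934947]
Step 3: Dot product.
a^T * proj(x) = 3*3.574331 - 4*3.979267 - 4*(-2.552548) + 1*(-0.934947) = 4.0812


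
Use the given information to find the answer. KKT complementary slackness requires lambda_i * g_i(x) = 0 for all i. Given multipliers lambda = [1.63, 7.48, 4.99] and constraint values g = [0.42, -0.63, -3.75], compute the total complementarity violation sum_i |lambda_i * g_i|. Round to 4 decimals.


KKT complementary slackness check:
lambda_1 * g_1 = 1.63 * 0.42 = 0.6846
lambda_2 * g_2 = 7.48 * -0.63 = -4.7124
lambda_3 * g_3 = 4.99 * -3.75 = -18.7125
Total violation = 0.6846 + 4.7124 + 18.7125 = 24.1095


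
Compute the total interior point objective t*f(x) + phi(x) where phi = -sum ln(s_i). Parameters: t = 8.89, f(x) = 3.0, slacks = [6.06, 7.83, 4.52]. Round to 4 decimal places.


Step 1: Compute log-barrier.
ln values: [1.8017, 2.058, 1.5085]
phi = -(1.8017 + 2.058 + 1.5085) = -5.3682
Step 2: Compute augmented objective.
t*f(x) = 8.89*3.0 = 26.67
Total = 26.67 - 5.3682 = 21.3018


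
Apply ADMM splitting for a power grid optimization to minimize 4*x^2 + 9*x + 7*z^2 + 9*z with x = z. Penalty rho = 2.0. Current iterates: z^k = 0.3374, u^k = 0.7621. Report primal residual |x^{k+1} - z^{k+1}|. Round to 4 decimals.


ADMM iteration with rho = 2.0, z^k = 0.3374, u^k = 0.7621
Step 1: x-update.
Minimize 4*x^2 + 9*x + (2.0/2)*(x - 0.3374 + 0.7621)^2
FOC: (2*4 + 2.0)*x = -9 + 2.0*(0.3374 - 0.7621)
x^{k+1} = -0.9849
Step 2: z-update.
Minimize 7*z^2 + 9*z + (2.0/2)*(-0.9849 - z + 0.7621)^2
FOC: (2*7 + 2.0)*z = -9 + 2.0*(-0.9849 + 0.7621)
z^{k+1} = -0.5904
Step 3: u-update.
u^{k+1} = 0.7621 - 0.9849 + 0.5904 = 0.3675
Step 4: Primal residual = |-0.9849 + 0.5904| = 0.3946


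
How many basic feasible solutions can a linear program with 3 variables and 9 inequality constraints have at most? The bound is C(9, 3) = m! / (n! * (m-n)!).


Each vertex corresponds to some choice of n active constraints out of m, so the number of vertices is at most C(m, n) = m! / (n!(m-n)!).
m = 9, n = 3
Numerator: 9 * 8 * 7
Denominator: 3! = 6
C(9, 3) = 84


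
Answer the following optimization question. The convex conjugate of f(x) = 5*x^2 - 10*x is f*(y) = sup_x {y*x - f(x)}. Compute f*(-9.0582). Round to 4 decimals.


f*(y) = sup_x {y*x - a*x^2 - b*x} = sup_x {(y-b)*x - a*x^2}
FOC: (y - b) - 2a*x = 0 => x* = (y - b)/(2a)
x* = (-9.0582 + 10)/(2*5) = 0.0942
f*(-9.0582) = (y-b)^2/(4a) = (-9.0582 + 10)^2/(4*5)
= 0.887/20 = 0.0443


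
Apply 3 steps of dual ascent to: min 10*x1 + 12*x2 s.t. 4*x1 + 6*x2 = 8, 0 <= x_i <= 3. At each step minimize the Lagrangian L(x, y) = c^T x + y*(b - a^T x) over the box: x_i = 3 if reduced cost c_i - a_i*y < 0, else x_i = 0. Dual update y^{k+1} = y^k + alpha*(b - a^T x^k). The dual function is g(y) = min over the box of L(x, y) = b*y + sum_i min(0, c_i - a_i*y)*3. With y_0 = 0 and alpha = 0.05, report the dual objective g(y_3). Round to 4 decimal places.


Dual ascent for LP: min 10*x1 + 12*x2, 4*x1 + 6*x2 = 8, 0 <= x_i <= 3
Step 1: y^k = 0.0, reduced costs: (10.0, 12.0)
  x^k = (0.0, 0.0), subgradient = b - a^T x = 8.0
  y^{k+1} = 0.0 + 0.05*8.0 = 0.4
Step 2: y^k = 0.4, reduced costs: (8.4, 9.6)
  x^k = (0.0, 0.0), subgradient = b - a^T x = 8.0
  y^{k+1} = 0.4 + 0.05*8.0 = 0.8
Step 3: y^k = 0.8, reduced costs: (6.8, 7.2)
  x^k = (0.0, 0.0), subgradient = b - a^T x = 8.0
  y^{k+1} = 0.8 + 0.05*8.0 = 1.2
Dual objective at y_3 = 1.2: reduced costs (5.2, 4.8), box minimizer x = (0.0, 0.0)
g(y_3) = b*y + (c1 - a1*y)*x1 + (c2 - a2*y)*x2 = 8*1.2 + 5.2*0.0 + 4.8*0.0 = 9.6 + 0.0 + 0.0 = 9.6


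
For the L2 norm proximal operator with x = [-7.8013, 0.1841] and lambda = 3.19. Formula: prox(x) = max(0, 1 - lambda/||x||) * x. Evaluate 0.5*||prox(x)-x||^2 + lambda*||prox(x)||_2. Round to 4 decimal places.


Step 1: Compute ||x||.
||x|| = 7.8035
Step 2: Compute scaling factor.
scale = max(0, 1 - 3.19/7.8035) = 0.5912
Step 3: prox(x) = [-4.6122, 0.1088]
||prox(x)|| = 4.6135
Step 4: Proximal objective.
0.5*||prox-x||^2 = 5.0881
lambda*||prox|| = 14.7171
Total = 19.805
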